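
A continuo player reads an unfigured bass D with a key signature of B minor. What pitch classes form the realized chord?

D, F#, A

An unfigured bass implies 5/3.
A third above D in this key is F#.
A fifth above D in this key is A.
Together with the bass D, this spells D major in root position.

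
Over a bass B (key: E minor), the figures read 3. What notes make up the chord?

The written figures 3 are shorthand for 5/3: the 5 is implied.
A third above B in this key is D.
A fifth above B in this key is F#.
Together with the bass B, this spells B minor in root position.

B, D, F#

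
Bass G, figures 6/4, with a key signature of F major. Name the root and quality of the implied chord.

The figures 6/4 indicate a triad in second inversion.
In second inversion the root lies a fourth above the bass: a fourth above G in F major is C.
The chord tones are G, C, E, giving C major.

C major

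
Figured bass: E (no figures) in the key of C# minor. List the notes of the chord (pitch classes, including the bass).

An unfigured bass implies 5/3.
A third above E in this key is G#.
A fifth above E in this key is B.
Together with the bass E, this spells E major in root position.

E, G#, B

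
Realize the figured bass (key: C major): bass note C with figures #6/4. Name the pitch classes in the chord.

C, F, A#

A fourth above C in this key is F.
A sixth above C in this key is A, raised to A# by the sharp.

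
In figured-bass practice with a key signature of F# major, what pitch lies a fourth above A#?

D#

Counting 3 letter steps above A# lands on D; in F# major, that letter is D#.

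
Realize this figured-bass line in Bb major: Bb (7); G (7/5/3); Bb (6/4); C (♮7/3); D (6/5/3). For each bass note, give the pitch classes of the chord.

Bb (7/5/3): Bb, D, F, A.
G (7/5/3): G, Bb, D, F.
Bb (6/4): Bb, Eb, G.
C (♮7/5/3): C, Eb, G, B.
D (6/5/3): D, F, A, Bb.

Bb, D, F, A | G, Bb, D, F | Bb, Eb, G | C, Eb, G, B | D, F, A, Bb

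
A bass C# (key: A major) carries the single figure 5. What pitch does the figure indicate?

G#

Counting 4 letter steps above C# lands on G; in A major, that letter is G#.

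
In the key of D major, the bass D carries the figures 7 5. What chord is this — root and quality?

D major seventh

The figures 7 5 indicate a seventh chord in root position.
In root position the bass is the root, so the root is D.
The chord tones are D, F#, A, C#, giving D major seventh.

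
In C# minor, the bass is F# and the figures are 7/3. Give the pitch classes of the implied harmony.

F#, A, C#, E

The written figures 7/3 are shorthand for 7/5/3: the 5 is implied.
A third above F# in this key is A.
A fifth above F# in this key is C#.
A seventh above F# in this key is E.
Together with the bass F#, this spells F# minor seventh in root position.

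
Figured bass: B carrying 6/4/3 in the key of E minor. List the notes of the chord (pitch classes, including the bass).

B, D, E, G

A third above B in this key is D.
A fourth above B in this key is E.
A sixth above B in this key is G.
Together with the bass B, this spells E minor seventh in second inversion.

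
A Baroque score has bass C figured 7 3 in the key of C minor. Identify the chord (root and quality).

The figures 7 3 indicate a seventh chord in root position.
In root position the bass is the root, so the root is C.
The chord tones are C, Eb, G, Bb, giving C minor seventh.

C minor seventh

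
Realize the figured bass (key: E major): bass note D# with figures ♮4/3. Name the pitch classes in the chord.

The written figures ♮4/3 are shorthand for 6/4/3: the 6 is implied.
A third above D# in this key is F#.
A fourth above D# in this key is G#, made natural (G) by the ♮ figure.
A sixth above D# in this key is B.
Together with the bass D#, this spells G augmented major seventh in second inversion.

D#, F#, G, B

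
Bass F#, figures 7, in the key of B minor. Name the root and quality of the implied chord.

The figures 7 indicate a seventh chord in root position.
In root position the bass is the root, so the root is F#.
The chord tones are F#, A, C#, E, giving F# minor seventh.

F# minor seventh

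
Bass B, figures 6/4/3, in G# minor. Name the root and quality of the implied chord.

The figures 6/4/3 indicate a seventh chord in second inversion.
In second inversion the root lies a fourth above the bass: a fourth above B in G# minor is E.
The chord tones are B, D#, E, G#, giving E major seventh.

E major seventh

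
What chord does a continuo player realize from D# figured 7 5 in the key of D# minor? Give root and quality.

The figures 7 5 indicate a seventh chord in root position.
In root position the bass is the root, so the root is D#.
The chord tones are D#, F#, A#, C#, giving D# minor seventh.

D# minor seventh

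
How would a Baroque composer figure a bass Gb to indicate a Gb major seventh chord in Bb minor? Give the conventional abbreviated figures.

Gb is the root of Gb major seventh, so the chord is in root position.
A seventh chord in root position is figured 7/5/3, conventionally abbreviated 7.

7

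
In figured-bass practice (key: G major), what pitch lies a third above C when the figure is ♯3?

Counting 2 letter steps above C lands on E; in G major, that letter is E.
The #3 figure raises it a semitone, giving E#.

E#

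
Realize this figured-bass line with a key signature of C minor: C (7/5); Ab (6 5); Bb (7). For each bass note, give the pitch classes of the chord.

C, Eb, G, Bb | Ab, C, Eb, F | Bb, D, F, Ab

C (7/5/3): C, Eb, G, Bb.
Ab (6/5/3): Ab, C, Eb, F.
Bb (7/5/3): Bb, D, F, Ab.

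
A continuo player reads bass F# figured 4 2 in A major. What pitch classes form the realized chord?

F#, G#, B, D

The written figures 4 2 are shorthand for 6/4/2: the 6 is implied.
A second above F# in this key is G#.
A fourth above F# in this key is B.
A sixth above F# in this key is D.
Together with the bass F#, this spells G# half-diminished seventh in third inversion.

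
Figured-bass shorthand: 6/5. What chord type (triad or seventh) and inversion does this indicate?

seventh chord, first inversion

6/5 is shorthand for 6/5/3.
Intervals of 6/5/3 above the bass form a seventh chord; the bass is the third, so this is first inversion.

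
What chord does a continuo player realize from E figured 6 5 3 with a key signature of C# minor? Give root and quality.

C# minor seventh

The figures 6 5 3 indicate a seventh chord in first inversion.
In first inversion the root lies a sixth above the bass: a sixth above E in C# minor is C#.
The chord tones are E, G#, B, C#, giving C# minor seventh.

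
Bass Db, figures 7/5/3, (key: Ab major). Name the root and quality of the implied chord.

The figures 7/5/3 indicate a seventh chord in root position.
In root position the bass is the root, so the root is Db.
The chord tones are Db, F, Ab, C, giving Db major seventh.

Db major seventh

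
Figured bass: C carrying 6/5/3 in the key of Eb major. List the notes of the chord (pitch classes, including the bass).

A third above C in this key is Eb.
A fifth above C in this key is G.
A sixth above C in this key is Ab.
Together with the bass C, this spells Ab major seventh in first inversion.

C, Eb, G, Ab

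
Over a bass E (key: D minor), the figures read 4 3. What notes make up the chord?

E, G, A, C

The written figures 4 3 are shorthand for 6/4/3: the 6 is implied.
A third above E in this key is G.
A fourth above E in this key is A.
A sixth above E in this key is C.
Together with the bass E, this spells A minor seventh in second inversion.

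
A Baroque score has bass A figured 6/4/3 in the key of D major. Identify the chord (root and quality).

D major seventh

The figures 6/4/3 indicate a seventh chord in second inversion.
In second inversion the root lies a fourth above the bass: a fourth above A in D major is D.
The chord tones are A, C#, D, F#, giving D major seventh.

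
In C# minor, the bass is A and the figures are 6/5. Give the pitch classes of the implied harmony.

A, C#, E, F#

The written figures 6/5 are shorthand for 6/5/3: the 3 is implied.
A third above A in this key is C#.
A fifth above A in this key is E.
A sixth above A in this key is F#.
Together with the bass A, this spells F# minor seventh in first inversion.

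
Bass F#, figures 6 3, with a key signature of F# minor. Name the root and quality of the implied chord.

The figures 6 3 indicate a triad in first inversion.
In first inversion the root lies a sixth above the bass: a sixth above F# in F# minor is D.
The chord tones are F#, A, D, giving D major.

D major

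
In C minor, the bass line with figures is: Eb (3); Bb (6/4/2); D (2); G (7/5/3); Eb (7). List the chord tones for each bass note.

Eb (5/3): Eb, G, Bb.
Bb (6/4/2): Bb, C, Eb, G.
D (6/4/2): D, Eb, G, Bb.
G (7/5/3): G, Bb, D, F.
Eb (7/5/3): Eb, G, Bb, D.

Eb, G, Bb | Bb, C, Eb, G | D, Eb, G, Bb | G, Bb, D, F | Eb, G, Bb, D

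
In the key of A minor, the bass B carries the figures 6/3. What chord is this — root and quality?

The figures 6/3 indicate a triad in first inversion.
In first inversion the root lies a sixth above the bass: a sixth above B in A minor is G.
The chord tones are B, D, G, giving G major.

G major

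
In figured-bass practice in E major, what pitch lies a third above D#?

F#

Counting 2 letter steps above D# lands on F; in E major, that letter is F#.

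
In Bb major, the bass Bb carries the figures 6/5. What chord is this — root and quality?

G minor seventh

The figures 6/5 indicate a seventh chord in first inversion.
In first inversion the root lies a sixth above the bass: a sixth above Bb in Bb major is G.
The chord tones are Bb, D, F, G, giving G minor seventh.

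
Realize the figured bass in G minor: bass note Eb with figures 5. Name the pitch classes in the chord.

Eb, G, Bb

The written figures 5 are shorthand for 5/3: the 3 is implied.
A third above Eb in this key is G.
A fifth above Eb in this key is Bb.
Together with the bass Eb, this spells Eb major in root position.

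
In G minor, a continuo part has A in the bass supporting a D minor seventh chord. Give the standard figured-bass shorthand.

A is the fifth of D minor seventh, so the chord is in second inversion.
A seventh chord in second inversion is figured 6/4/3, conventionally abbreviated 4/3.

4/3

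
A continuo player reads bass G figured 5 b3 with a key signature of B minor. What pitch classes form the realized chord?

A third above G in this key is B, lowered to Bb by the flat.
A fifth above G in this key is D.
Together with the bass G, this spells G minor in root position.

G, Bb, D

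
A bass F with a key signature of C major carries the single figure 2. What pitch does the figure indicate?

G

Counting 1 letter step above F lands on G; in C major, that letter is G.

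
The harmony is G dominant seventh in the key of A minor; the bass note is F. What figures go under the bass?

F is the seventh of G dominant seventh, so the chord is in third inversion.
A seventh chord in third inversion is figured 6/4/2, conventionally abbreviated 4/2.

4/2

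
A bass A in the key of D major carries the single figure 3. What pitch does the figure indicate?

Counting 2 letter steps above A lands on C; in D major, that letter is C#.

C#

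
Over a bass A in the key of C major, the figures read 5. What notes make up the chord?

A, C, E

The written figures 5 are shorthand for 5/3: the 3 is implied.
A third above A in this key is C.
A fifth above A in this key is E.
Together with the bass A, this spells A minor in root position.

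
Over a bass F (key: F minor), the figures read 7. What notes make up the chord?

F, Ab, C, Eb

The written figures 7 are shorthand for 7/5/3: the 5/3 are implied.
A third above F in this key is Ab.
A fifth above F in this key is C.
A seventh above F in this key is Eb.
Together with the bass F, this spells F minor seventh in root position.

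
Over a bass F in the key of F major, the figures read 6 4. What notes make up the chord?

A fourth above F in this key is Bb.
A sixth above F in this key is D.
Together with the bass F, this spells Bb major in second inversion.

F, Bb, D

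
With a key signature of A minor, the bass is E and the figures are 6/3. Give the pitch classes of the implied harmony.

E, G, C

A third above E in this key is G.
A sixth above E in this key is C.
Together with the bass E, this spells C major in first inversion.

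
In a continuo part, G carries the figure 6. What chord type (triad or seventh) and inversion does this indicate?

6 is shorthand for 6/3.
Intervals of 6/3 above the bass form a triad; the bass is the third, so this is first inversion.

triad, first inversion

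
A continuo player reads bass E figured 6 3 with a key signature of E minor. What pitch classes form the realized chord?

A third above E in this key is G.
A sixth above E in this key is C.
Together with the bass E, this spells C major in first inversion.

E, G, C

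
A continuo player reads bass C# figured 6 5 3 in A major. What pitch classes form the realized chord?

C#, E, G#, A

A third above C# in this key is E.
A fifth above C# in this key is G#.
A sixth above C# in this key is A.
Together with the bass C#, this spells A major seventh in first inversion.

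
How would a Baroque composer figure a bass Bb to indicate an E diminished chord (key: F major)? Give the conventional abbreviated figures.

6/4

Bb is the fifth of E diminished, so the chord is in second inversion.
A triad in second inversion is figured 6/4, conventionally abbreviated 6/4.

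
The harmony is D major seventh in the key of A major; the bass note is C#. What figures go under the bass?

C# is the seventh of D major seventh, so the chord is in third inversion.
A seventh chord in third inversion is figured 6/4/2, conventionally abbreviated 4/2.

4/2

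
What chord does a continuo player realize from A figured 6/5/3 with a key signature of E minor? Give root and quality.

F# half-diminished seventh

The figures 6/5/3 indicate a seventh chord in first inversion.
In first inversion the root lies a sixth above the bass: a sixth above A in E minor is F#.
The chord tones are A, C, E, F#, giving F# half-diminished seventh.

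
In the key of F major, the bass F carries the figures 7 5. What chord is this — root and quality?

F major seventh

The figures 7 5 indicate a seventh chord in root position.
In root position the bass is the root, so the root is F.
The chord tones are F, A, C, E, giving F major seventh.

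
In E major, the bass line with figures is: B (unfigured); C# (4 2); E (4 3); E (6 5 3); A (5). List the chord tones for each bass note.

B, D#, F# | C#, D#, F#, A | E, G#, A, C# | E, G#, B, C# | A, C#, E

B (5/3): B, D#, F#.
C# (6/4/2): C#, D#, F#, A.
E (6/4/3): E, G#, A, C#.
E (6/5/3): E, G#, B, C#.
A (5/3): A, C#, E.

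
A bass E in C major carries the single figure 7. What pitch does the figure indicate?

D

Counting 6 letter steps above E lands on D; in C major, that letter is D.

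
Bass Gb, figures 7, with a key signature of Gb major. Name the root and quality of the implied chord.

The figures 7 indicate a seventh chord in root position.
In root position the bass is the root, so the root is Gb.
The chord tones are Gb, Bb, Db, F, giving Gb major seventh.

Gb major seventh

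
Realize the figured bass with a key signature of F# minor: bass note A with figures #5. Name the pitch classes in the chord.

A, C#, E#

The written figures #5 are shorthand for 5/3: the 3 is implied.
A third above A in this key is C#.
A fifth above A in this key is E, raised to E# by the sharp.
Together with the bass A, this spells A augmented in root position.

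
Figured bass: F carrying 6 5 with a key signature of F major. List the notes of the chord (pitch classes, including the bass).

F, A, C, D

The written figures 6 5 are shorthand for 6/5/3: the 3 is implied.
A third above F in this key is A.
A fifth above F in this key is C.
A sixth above F in this key is D.
Together with the bass F, this spells D minor seventh in first inversion.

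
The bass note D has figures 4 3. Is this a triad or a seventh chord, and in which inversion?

seventh chord, second inversion

4 3 is shorthand for 6/4/3.
Intervals of 6/4/3 above the bass form a seventh chord; the bass is the fifth, so this is second inversion.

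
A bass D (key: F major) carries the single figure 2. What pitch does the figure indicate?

E

Counting 1 letter step above D lands on E; in F major, that letter is E.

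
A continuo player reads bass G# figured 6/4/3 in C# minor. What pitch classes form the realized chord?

A third above G# in this key is B.
A fourth above G# in this key is C#.
A sixth above G# in this key is E.
Together with the bass G#, this spells C# minor seventh in second inversion.

G#, B, C#, E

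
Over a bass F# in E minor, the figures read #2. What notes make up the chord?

The written figures #2 are shorthand for 6/4/2: the 6/4 are implied.
A second above F# in this key is G, raised to G# by the sharp.
A fourth above F# in this key is B.
A sixth above F# in this key is D.
Together with the bass F#, this spells G# half-diminished seventh in third inversion.

F#, G#, B, D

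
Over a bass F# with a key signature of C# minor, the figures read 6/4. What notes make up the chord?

A fourth above F# in this key is B.
A sixth above F# in this key is D#.
Together with the bass F#, this spells B major in second inversion.

F#, B, D#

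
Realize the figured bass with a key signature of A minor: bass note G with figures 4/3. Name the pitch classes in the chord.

The written figures 4/3 are shorthand for 6/4/3: the 6 is implied.
A third above G in this key is B.
A fourth above G in this key is C.
A sixth above G in this key is E.
Together with the bass G, this spells C major seventh in second inversion.

G, B, C, E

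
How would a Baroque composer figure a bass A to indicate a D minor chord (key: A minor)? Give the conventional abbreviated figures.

A is the fifth of D minor, so the chord is in second inversion.
A triad in second inversion is figured 6/4, conventionally abbreviated 6/4.

6/4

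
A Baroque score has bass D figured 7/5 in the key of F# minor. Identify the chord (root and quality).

D major seventh

The figures 7/5 indicate a seventh chord in root position.
In root position the bass is the root, so the root is D.
The chord tones are D, F#, A, C#, giving D major seventh.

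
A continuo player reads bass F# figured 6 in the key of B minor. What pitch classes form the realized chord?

F#, A, D

The written figures 6 are shorthand for 6/3: the 3 is implied.
A third above F# in this key is A.
A sixth above F# in this key is D.
Together with the bass F#, this spells D major in first inversion.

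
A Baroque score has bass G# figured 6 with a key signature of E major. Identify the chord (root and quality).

E major

The figures 6 indicate a triad in first inversion.
In first inversion the root lies a sixth above the bass: a sixth above G# in E major is E.
The chord tones are G#, B, E, giving E major.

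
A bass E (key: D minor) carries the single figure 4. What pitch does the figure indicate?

A

Counting 3 letter steps above E lands on A; in D minor, that letter is A.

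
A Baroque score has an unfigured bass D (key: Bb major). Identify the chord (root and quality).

An unfigured bass indicates a triad in root position.
In root position the bass is the root, so the root is D.
The chord tones are D, F, A, giving D minor.

D minor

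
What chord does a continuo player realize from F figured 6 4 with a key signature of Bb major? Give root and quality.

The figures 6 4 indicate a triad in second inversion.
In second inversion the root lies a fourth above the bass: a fourth above F in Bb major is Bb.
The chord tones are F, Bb, D, giving Bb major.

Bb major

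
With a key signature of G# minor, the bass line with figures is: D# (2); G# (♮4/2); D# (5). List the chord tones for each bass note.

D# (6/4/2): D#, E, G#, B.
G# (6/♮4/2): G#, A#, C, E.
D# (5/3): D#, F#, A#.

D#, E, G#, B | G#, A#, C, E | D#, F#, A#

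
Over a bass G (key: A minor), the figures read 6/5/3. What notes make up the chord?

A third above G in this key is B.
A fifth above G in this key is D.
A sixth above G in this key is E.
Together with the bass G, this spells E minor seventh in first inversion.

G, B, D, E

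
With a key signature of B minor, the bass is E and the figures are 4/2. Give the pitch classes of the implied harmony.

The written figures 4/2 are shorthand for 6/4/2: the 6 is implied.
A second above E in this key is F#.
A fourth above E in this key is A.
A sixth above E in this key is C#.
Together with the bass E, this spells F# minor seventh in third inversion.

E, F#, A, C#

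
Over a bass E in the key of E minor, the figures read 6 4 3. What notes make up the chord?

A third above E in this key is G.
A fourth above E in this key is A.
A sixth above E in this key is C.
Together with the bass E, this spells A minor seventh in second inversion.

E, G, A, C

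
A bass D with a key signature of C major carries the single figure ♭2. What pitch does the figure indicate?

Eb

Counting 1 letter step above D lands on E; in C major, that letter is E.
The b2 figure lowers it a semitone, giving Eb.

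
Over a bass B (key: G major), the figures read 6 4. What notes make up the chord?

B, E, G

A fourth above B in this key is E.
A sixth above B in this key is G.
Together with the bass B, this spells E minor in second inversion.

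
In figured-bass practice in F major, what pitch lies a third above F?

A

Counting 2 letter steps above F lands on A; in F major, that letter is A.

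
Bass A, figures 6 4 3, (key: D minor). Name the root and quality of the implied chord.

The figures 6 4 3 indicate a seventh chord in second inversion.
In second inversion the root lies a fourth above the bass: a fourth above A in D minor is D.
The chord tones are A, C, D, F, giving D minor seventh.

D minor seventh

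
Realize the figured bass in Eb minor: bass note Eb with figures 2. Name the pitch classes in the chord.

Eb, F, Ab, Cb

The written figures 2 are shorthand for 6/4/2: the 6/4 are implied.
A second above Eb in this key is F.
A fourth above Eb in this key is Ab.
A sixth above Eb in this key is Cb.
Together with the bass Eb, this spells F half-diminished seventh in third inversion.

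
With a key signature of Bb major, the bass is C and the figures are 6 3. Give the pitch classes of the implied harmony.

A third above C in this key is Eb.
A sixth above C in this key is A.
Together with the bass C, this spells A diminished in first inversion.

C, Eb, A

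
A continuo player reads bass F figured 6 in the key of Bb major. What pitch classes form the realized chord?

The written figures 6 are shorthand for 6/3: the 3 is implied.
A third above F in this key is A.
A sixth above F in this key is D.
Together with the bass F, this spells D minor in first inversion.

F, A, D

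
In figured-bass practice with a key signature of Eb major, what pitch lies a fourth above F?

Bb

Counting 3 letter steps above F lands on B; in Eb major, that letter is Bb.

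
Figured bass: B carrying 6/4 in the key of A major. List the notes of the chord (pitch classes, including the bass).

B, E, G#

A fourth above B in this key is E.
A sixth above B in this key is G#.
Together with the bass B, this spells E major in second inversion.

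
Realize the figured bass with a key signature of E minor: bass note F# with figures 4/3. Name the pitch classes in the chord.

F#, A, B, D

The written figures 4/3 are shorthand for 6/4/3: the 6 is implied.
A third above F# in this key is A.
A fourth above F# in this key is B.
A sixth above F# in this key is D.
Together with the bass F#, this spells B minor seventh in second inversion.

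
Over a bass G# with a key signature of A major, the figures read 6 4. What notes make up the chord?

A fourth above G# in this key is C#.
A sixth above G# in this key is E.
Together with the bass G#, this spells C# minor in second inversion.

G#, C#, E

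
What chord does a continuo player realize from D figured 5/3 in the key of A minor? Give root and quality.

D minor

The figures 5/3 indicate a triad in root position.
In root position the bass is the root, so the root is D.
The chord tones are D, F, A, giving D minor.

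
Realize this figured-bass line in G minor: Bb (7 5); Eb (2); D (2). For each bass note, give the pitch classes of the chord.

Bb (7/5/3): Bb, D, F, A.
Eb (6/4/2): Eb, F, A, C.
D (6/4/2): D, Eb, G, Bb.

Bb, D, F, A | Eb, F, A, C | D, Eb, G, Bb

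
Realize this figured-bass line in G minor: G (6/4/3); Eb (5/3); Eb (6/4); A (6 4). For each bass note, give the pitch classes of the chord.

G, Bb, C, Eb | Eb, G, Bb | Eb, A, C | A, D, F

G (6/4/3): G, Bb, C, Eb.
Eb (5/3): Eb, G, Bb.
Eb (6/4): Eb, A, C.
A (6/4): A, D, F.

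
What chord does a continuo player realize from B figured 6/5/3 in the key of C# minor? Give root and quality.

G# minor seventh

The figures 6/5/3 indicate a seventh chord in first inversion.
In first inversion the root lies a sixth above the bass: a sixth above B in C# minor is G#.
The chord tones are B, D#, F#, G#, giving G# minor seventh.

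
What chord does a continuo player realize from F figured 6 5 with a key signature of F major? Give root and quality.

D minor seventh

The figures 6 5 indicate a seventh chord in first inversion.
In first inversion the root lies a sixth above the bass: a sixth above F in F major is D.
The chord tones are F, A, C, D, giving D minor seventh.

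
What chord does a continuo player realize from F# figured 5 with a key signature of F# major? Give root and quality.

F# major

The figures 5 indicate a triad in root position.
In root position the bass is the root, so the root is F#.
The chord tones are F#, A#, C#, giving F# major.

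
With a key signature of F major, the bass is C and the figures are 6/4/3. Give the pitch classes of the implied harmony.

C, E, F, A

A third above C in this key is E.
A fourth above C in this key is F.
A sixth above C in this key is A.
Together with the bass C, this spells F major seventh in second inversion.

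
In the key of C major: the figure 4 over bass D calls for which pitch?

Counting 3 letter steps above D lands on G; in C major, that letter is G.

G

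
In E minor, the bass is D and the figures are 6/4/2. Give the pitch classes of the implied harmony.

A second above D in this key is E.
A fourth above D in this key is G.
A sixth above D in this key is B.
Together with the bass D, this spells E minor seventh in third inversion.

D, E, G, B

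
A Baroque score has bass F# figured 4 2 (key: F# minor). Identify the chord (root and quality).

G# half-diminished seventh

The figures 4 2 indicate a seventh chord in third inversion.
In third inversion the root lies a second above the bass: a second above F# in F# minor is G#.
The chord tones are F#, G#, B, D, giving G# half-diminished seventh.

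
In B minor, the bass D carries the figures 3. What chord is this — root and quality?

The figures 3 indicate a triad in root position.
In root position the bass is the root, so the root is D.
The chord tones are D, F#, A, giving D major.

D major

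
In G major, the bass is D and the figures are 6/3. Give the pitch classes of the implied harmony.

D, F#, B

A third above D in this key is F#.
A sixth above D in this key is B.
Together with the bass D, this spells B minor in first inversion.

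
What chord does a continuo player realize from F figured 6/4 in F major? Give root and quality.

The figures 6/4 indicate a triad in second inversion.
In second inversion the root lies a fourth above the bass: a fourth above F in F major is Bb.
The chord tones are F, Bb, D, giving Bb major.

Bb major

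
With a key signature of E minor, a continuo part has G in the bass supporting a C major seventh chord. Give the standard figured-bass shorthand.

4/3

G is the fifth of C major seventh, so the chord is in second inversion.
A seventh chord in second inversion is figured 6/4/3, conventionally abbreviated 4/3.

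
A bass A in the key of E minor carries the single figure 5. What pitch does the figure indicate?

Counting 4 letter steps above A lands on E; in E minor, that letter is E.

E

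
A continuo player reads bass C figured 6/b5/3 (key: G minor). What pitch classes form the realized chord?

C, Eb, Gb, A

A third above C in this key is Eb.
A fifth above C in this key is G, lowered to Gb by the flat.
A sixth above C in this key is A.
Together with the bass C, this spells A diminished seventh in first inversion.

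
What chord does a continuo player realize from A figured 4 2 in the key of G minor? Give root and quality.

Bb major seventh

The figures 4 2 indicate a seventh chord in third inversion.
In third inversion the root lies a second above the bass: a second above A in G minor is Bb.
The chord tones are A, Bb, D, F, giving Bb major seventh.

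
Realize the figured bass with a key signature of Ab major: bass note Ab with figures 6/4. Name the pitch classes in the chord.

Ab, Db, F

A fourth above Ab in this key is Db.
A sixth above Ab in this key is F.
Together with the bass Ab, this spells Db major in second inversion.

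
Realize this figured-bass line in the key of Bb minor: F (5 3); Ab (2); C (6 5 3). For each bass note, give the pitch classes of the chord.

F, Ab, C | Ab, Bb, Db, F | C, Eb, Gb, Ab

F (5/3): F, Ab, C.
Ab (6/4/2): Ab, Bb, Db, F.
C (6/5/3): C, Eb, Gb, Ab.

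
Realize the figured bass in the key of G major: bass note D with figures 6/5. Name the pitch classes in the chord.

The written figures 6/5 are shorthand for 6/5/3: the 3 is implied.
A third above D in this key is F#.
A fifth above D in this key is A.
A sixth above D in this key is B.
Together with the bass D, this spells B minor seventh in first inversion.

D, F#, A, B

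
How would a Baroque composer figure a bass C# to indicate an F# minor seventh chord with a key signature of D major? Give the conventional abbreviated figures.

4/3

C# is the fifth of F# minor seventh, so the chord is in second inversion.
A seventh chord in second inversion is figured 6/4/3, conventionally abbreviated 4/3.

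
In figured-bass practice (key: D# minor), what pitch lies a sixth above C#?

A#

Counting 5 letter steps above C# lands on A; in D# minor, that letter is A#.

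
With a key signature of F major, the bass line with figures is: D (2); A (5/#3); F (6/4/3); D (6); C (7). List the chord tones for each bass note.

D, E, G, Bb | A, C#, E | F, A, Bb, D | D, F, Bb | C, E, G, Bb

D (6/4/2): D, E, G, Bb.
A (5/#3): A, C#, E.
F (6/4/3): F, A, Bb, D.
D (6/3): D, F, Bb.
C (7/5/3): C, E, G, Bb.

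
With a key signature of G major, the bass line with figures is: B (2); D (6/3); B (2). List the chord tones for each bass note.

B (6/4/2): B, C, E, G.
D (6/3): D, F#, B.
B (6/4/2): B, C, E, G.

B, C, E, G | D, F#, B | B, C, E, G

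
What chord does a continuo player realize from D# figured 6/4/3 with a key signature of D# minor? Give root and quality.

The figures 6/4/3 indicate a seventh chord in second inversion.
In second inversion the root lies a fourth above the bass: a fourth above D# in D# minor is G#.
The chord tones are D#, F#, G#, B, giving G# minor seventh.

G# minor seventh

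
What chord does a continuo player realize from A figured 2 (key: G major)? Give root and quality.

B minor seventh

The figures 2 indicate a seventh chord in third inversion.
In third inversion the root lies a second above the bass: a second above A in G major is B.
The chord tones are A, B, D, F#, giving B minor seventh.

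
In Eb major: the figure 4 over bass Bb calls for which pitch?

Eb

Counting 3 letter steps above Bb lands on E; in Eb major, that letter is Eb.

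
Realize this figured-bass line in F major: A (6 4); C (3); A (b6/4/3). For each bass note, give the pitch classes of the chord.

A, D, F | C, E, G | A, C, D, Fb

A (6/4): A, D, F.
C (5/3): C, E, G.
A (b6/4/3): A, C, D, Fb.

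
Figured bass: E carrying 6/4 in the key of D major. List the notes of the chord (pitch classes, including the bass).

A fourth above E in this key is A.
A sixth above E in this key is C#.
Together with the bass E, this spells A major in second inversion.

E, A, C#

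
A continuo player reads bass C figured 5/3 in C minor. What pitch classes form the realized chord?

C, Eb, G

A third above C in this key is Eb.
A fifth above C in this key is G.
Together with the bass C, this spells C minor in root position.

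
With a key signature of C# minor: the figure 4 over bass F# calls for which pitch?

B

Counting 3 letter steps above F# lands on B; in C# minor, that letter is B.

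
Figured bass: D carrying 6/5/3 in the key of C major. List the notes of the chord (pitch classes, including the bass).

D, F, A, B

A third above D in this key is F.
A fifth above D in this key is A.
A sixth above D in this key is B.
Together with the bass D, this spells B half-diminished seventh in first inversion.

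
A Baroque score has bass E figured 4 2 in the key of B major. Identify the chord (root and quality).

F# dominant seventh

The figures 4 2 indicate a seventh chord in third inversion.
In third inversion the root lies a second above the bass: a second above E in B major is F#.
The chord tones are E, F#, A#, C#, giving F# dominant seventh.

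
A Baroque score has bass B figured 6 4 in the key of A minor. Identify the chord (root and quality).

E minor

The figures 6 4 indicate a triad in second inversion.
In second inversion the root lies a fourth above the bass: a fourth above B in A minor is E.
The chord tones are B, E, G, giving E minor.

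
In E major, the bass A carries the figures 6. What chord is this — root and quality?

The figures 6 indicate a triad in first inversion.
In first inversion the root lies a sixth above the bass: a sixth above A in E major is F#.
The chord tones are A, C#, F#, giving F# minor.

F# minor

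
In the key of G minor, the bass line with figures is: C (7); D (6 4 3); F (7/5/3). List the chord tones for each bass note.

C, Eb, G, Bb | D, F, G, Bb | F, A, C, Eb

C (7/5/3): C, Eb, G, Bb.
D (6/4/3): D, F, G, Bb.
F (7/5/3): F, A, C, Eb.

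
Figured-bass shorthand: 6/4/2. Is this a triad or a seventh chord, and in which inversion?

seventh chord, third inversion

Intervals of 6/4/2 above the bass form a seventh chord; the bass is the seventh, so this is third inversion.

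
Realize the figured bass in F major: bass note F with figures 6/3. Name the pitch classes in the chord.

F, A, D

A third above F in this key is A.
A sixth above F in this key is D.
Together with the bass F, this spells D minor in first inversion.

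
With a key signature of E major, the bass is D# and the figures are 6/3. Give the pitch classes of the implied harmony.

D#, F#, B

A third above D# in this key is F#.
A sixth above D# in this key is B.
Together with the bass D#, this spells B major in first inversion.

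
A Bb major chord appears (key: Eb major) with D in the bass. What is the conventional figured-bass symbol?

D is the third of Bb major, so the chord is in first inversion.
A triad in first inversion is figured 6/3, conventionally abbreviated 6.

6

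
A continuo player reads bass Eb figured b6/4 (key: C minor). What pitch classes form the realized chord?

A fourth above Eb in this key is Ab.
A sixth above Eb in this key is C, lowered to Cb by the flat.
Together with the bass Eb, this spells Ab minor in second inversion.

Eb, Ab, Cb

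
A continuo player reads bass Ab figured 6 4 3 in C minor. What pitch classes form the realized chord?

Ab, C, D, F

A third above Ab in this key is C.
A fourth above Ab in this key is D.
A sixth above Ab in this key is F.
Together with the bass Ab, this spells D half-diminished seventh in second inversion.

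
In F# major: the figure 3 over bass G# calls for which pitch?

B

Counting 2 letter steps above G# lands on B; in F# major, that letter is B.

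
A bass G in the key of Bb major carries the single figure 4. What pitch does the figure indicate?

Counting 3 letter steps above G lands on C; in Bb major, that letter is C.

C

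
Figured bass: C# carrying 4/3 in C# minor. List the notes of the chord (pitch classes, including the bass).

C#, E, F#, A

The written figures 4/3 are shorthand for 6/4/3: the 6 is implied.
A third above C# in this key is E.
A fourth above C# in this key is F#.
A sixth above C# in this key is A.
Together with the bass C#, this spells F# minor seventh in second inversion.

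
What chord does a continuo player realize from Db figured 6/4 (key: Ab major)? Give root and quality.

G diminished

The figures 6/4 indicate a triad in second inversion.
In second inversion the root lies a fourth above the bass: a fourth above Db in Ab major is G.
The chord tones are Db, G, Bb, giving G diminished.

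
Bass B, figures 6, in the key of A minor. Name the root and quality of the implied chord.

G major

The figures 6 indicate a triad in first inversion.
In first inversion the root lies a sixth above the bass: a sixth above B in A minor is G.
The chord tones are B, D, G, giving G major.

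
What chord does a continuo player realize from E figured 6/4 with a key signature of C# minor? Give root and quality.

A major

The figures 6/4 indicate a triad in second inversion.
In second inversion the root lies a fourth above the bass: a fourth above E in C# minor is A.
The chord tones are E, A, C#, giving A major.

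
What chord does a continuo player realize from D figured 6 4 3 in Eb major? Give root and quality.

G minor seventh

The figures 6 4 3 indicate a seventh chord in second inversion.
In second inversion the root lies a fourth above the bass: a fourth above D in Eb major is G.
The chord tones are D, F, G, Bb, giving G minor seventh.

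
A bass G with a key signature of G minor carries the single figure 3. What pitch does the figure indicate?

Bb

Counting 2 letter steps above G lands on B; in G minor, that letter is Bb.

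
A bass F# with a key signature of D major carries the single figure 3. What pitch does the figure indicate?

Counting 2 letter steps above F# lands on A; in D major, that letter is A.

A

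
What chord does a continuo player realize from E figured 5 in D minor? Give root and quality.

E diminished

The figures 5 indicate a triad in root position.
In root position the bass is the root, so the root is E.
The chord tones are E, G, Bb, giving E diminished.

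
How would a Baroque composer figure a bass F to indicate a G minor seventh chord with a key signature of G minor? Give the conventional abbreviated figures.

F is the seventh of G minor seventh, so the chord is in third inversion.
A seventh chord in third inversion is figured 6/4/2, conventionally abbreviated 4/2.

4/2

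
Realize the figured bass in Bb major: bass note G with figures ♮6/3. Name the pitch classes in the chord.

G, Bb, E

A third above G in this key is Bb.
A sixth above G in this key is Eb, made natural (E) by the ♮ figure.
Together with the bass G, this spells E diminished in first inversion.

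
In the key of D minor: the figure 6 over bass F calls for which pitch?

Counting 5 letter steps above F lands on D; in D minor, that letter is D.

D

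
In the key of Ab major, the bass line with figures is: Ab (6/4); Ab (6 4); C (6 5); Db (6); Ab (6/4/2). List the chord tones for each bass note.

Ab, Db, F | Ab, Db, F | C, Eb, G, Ab | Db, F, Bb | Ab, Bb, Db, F

Ab (6/4): Ab, Db, F.
Ab (6/4): Ab, Db, F.
C (6/5/3): C, Eb, G, Ab.
Db (6/3): Db, F, Bb.
Ab (6/4/2): Ab, Bb, Db, F.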